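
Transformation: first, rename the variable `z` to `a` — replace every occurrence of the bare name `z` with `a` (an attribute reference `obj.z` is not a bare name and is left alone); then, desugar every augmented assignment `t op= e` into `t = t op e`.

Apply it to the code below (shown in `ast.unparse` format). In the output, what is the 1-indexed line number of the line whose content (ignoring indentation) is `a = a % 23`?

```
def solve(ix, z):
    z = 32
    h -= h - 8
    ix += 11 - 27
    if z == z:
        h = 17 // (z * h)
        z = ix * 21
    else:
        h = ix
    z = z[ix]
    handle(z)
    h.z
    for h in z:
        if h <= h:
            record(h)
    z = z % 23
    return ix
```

Transformed code:
def solve(ix, a):
    a = 32
    h = h - (h - 8)
    ix = ix + (11 - 27)
    if a == a:
        h = 17 // (a * h)
        a = ix * 21
    else:
        h = ix
    a = a[ix]
    handle(a)
    h.z
    for h in a:
        if h <= h:
            record(h)
    a = a % 23
    return ix

16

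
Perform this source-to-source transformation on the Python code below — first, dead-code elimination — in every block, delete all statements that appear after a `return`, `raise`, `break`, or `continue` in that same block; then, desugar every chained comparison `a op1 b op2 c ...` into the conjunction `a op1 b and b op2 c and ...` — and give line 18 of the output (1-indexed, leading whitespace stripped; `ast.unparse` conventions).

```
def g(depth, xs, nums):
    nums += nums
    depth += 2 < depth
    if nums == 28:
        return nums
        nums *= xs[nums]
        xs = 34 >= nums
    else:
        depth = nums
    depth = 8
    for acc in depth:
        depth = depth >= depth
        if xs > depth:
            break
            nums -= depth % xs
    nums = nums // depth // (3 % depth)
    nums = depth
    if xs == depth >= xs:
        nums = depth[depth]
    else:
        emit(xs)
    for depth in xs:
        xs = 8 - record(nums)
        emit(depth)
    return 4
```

emit(xs)

Transformed code:
def g(depth, xs, nums):
    nums += nums
    depth += 2 < depth
    if nums == 28:
        return nums
    else:
        depth = nums
    depth = 8
    for acc in depth:
        depth = depth >= depth
        if xs > depth:
            break
    nums = nums // depth // (3 % depth)
    nums = depth
    if xs == depth and depth >= xs:
        nums = depth[depth]
    else:
        emit(xs)
    for depth in xs:
        xs = 8 - record(nums)
        emit(depth)
    return 4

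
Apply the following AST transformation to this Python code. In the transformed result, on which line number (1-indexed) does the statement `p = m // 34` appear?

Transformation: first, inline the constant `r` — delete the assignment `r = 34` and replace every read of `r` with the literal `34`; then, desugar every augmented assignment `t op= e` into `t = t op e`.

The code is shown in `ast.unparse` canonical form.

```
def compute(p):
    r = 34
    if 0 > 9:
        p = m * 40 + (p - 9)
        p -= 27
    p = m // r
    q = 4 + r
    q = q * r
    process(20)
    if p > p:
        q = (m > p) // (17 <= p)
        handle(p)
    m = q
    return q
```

5

Transformed code:
def compute(p):
    if 0 > 9:
        p = m * 40 + (p - 9)
        p = p - 27
    p = m // 34
    q = 4 + 34
    q = q * 34
    process(20)
    if p > p:
        q = (m > p) // (17 <= p)
        handle(p)
    m = q
    return q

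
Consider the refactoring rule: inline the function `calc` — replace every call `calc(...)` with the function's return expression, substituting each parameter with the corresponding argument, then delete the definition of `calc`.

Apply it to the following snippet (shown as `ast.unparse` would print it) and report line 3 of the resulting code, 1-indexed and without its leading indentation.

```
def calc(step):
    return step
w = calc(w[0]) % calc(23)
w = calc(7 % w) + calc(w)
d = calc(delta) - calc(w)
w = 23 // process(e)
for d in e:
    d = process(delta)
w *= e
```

d = delta - w

Transformed code:
w = w[0] % 23
w = 7 % w + w
d = delta - w
w = 23 // process(e)
for d in e:
    d = process(delta)
w *= e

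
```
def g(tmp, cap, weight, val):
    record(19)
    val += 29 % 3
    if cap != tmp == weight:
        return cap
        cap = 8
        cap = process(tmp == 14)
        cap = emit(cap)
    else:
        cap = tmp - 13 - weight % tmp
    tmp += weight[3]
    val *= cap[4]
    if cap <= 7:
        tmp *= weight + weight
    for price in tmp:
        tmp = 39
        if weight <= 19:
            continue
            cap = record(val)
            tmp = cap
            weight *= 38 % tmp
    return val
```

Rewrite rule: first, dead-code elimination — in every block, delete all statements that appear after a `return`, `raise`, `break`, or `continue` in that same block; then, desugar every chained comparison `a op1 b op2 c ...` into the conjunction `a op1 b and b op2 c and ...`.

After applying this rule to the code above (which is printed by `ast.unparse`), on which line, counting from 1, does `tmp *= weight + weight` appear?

Transformed code:
def g(tmp, cap, weight, val):
    record(19)
    val += 29 % 3
    if cap != tmp and tmp == weight:
        return cap
    else:
        cap = tmp - 13 - weight % tmp
    tmp += weight[3]
    val *= cap[4]
    if cap <= 7:
        tmp *= weight + weight
    for price in tmp:
        tmp = 39
        if weight <= 19:
            continue
    return val

11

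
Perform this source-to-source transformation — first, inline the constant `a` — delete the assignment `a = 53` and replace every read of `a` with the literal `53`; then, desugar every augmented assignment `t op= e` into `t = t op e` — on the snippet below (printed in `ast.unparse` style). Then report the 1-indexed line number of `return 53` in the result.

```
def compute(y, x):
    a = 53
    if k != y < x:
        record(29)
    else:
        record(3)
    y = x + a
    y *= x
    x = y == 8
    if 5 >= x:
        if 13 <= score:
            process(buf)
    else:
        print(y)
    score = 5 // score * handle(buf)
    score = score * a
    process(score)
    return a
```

17

Transformed code:
def compute(y, x):
    if k != y < x:
        record(29)
    else:
        record(3)
    y = x + 53
    y = y * x
    x = y == 8
    if 5 >= x:
        if 13 <= score:
            process(buf)
    else:
        print(y)
    score = 5 // score * handle(buf)
    score = score * 53
    process(score)
    return 53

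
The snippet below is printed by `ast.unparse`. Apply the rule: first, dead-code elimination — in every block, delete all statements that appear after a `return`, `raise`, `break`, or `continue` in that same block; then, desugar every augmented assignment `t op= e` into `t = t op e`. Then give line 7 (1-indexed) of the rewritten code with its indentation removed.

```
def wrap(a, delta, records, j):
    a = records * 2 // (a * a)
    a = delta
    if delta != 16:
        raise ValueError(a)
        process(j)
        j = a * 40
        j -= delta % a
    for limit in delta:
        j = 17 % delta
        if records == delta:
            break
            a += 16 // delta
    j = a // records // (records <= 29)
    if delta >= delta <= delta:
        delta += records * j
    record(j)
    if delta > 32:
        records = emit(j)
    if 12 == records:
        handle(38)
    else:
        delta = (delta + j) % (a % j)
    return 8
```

j = 17 % delta

Transformed code:
def wrap(a, delta, records, j):
    a = records * 2 // (a * a)
    a = delta
    if delta != 16:
        raise ValueError(a)
    for limit in delta:
        j = 17 % delta
        if records == delta:
            break
    j = a // records // (records <= 29)
    if delta >= delta <= delta:
        delta = delta + records * j
    record(j)
    if delta > 32:
        records = emit(j)
    if 12 == records:
        handle(38)
    else:
        delta = (delta + j) % (a % j)
    return 8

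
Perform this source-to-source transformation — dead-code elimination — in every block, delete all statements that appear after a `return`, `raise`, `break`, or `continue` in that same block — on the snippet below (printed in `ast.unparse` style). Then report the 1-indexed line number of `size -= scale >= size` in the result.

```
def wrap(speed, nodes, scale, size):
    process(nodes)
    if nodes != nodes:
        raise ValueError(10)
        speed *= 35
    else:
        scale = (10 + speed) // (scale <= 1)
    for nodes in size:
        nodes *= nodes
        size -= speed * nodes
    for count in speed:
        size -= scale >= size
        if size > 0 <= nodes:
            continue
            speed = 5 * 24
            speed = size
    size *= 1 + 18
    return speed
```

Transformed code:
def wrap(speed, nodes, scale, size):
    process(nodes)
    if nodes != nodes:
        raise ValueError(10)
    else:
        scale = (10 + speed) // (scale <= 1)
    for nodes in size:
        nodes *= nodes
        size -= speed * nodes
    for count in speed:
        size -= scale >= size
        if size > 0 <= nodes:
            continue
    size *= 1 + 18
    return speed

11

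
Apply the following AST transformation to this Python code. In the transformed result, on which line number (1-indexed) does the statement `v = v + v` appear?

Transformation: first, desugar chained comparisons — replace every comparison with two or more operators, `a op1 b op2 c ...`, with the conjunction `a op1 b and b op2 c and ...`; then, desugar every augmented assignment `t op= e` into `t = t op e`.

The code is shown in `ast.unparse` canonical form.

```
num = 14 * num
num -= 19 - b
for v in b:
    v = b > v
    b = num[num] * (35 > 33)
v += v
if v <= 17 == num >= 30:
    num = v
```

6

Transformed code:
num = 14 * num
num = num - (19 - b)
for v in b:
    v = b > v
    b = num[num] * (35 > 33)
v = v + v
if v <= 17 and 17 == num and (num >= 30):
    num = v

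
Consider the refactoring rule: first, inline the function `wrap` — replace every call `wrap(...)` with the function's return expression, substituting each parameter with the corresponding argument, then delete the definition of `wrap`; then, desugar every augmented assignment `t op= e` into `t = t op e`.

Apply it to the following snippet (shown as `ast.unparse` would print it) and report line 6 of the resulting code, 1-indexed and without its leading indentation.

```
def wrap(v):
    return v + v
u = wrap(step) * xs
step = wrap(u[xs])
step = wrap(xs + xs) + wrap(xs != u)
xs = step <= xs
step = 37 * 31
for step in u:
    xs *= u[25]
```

for step in u:

Transformed code:
u = (step + step) * xs
step = u[xs] + u[xs]
step = xs + xs + (xs + xs) + ((xs != u) + (xs != u))
xs = step <= xs
step = 37 * 31
for step in u:
    xs = xs * u[25]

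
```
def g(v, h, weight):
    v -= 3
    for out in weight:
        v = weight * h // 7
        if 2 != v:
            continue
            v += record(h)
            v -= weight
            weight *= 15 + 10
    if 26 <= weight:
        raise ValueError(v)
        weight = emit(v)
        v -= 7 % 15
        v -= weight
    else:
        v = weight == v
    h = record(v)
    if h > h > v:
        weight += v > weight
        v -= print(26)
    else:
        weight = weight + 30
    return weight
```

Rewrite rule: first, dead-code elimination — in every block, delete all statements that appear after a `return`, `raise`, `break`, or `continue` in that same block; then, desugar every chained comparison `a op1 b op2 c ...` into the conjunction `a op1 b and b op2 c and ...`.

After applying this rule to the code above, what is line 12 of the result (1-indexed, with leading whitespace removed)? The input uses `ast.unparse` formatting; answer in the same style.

Transformed code:
def g(v, h, weight):
    v -= 3
    for out in weight:
        v = weight * h // 7
        if 2 != v:
            continue
    if 26 <= weight:
        raise ValueError(v)
    else:
        v = weight == v
    h = record(v)
    if h > h and h > v:
        weight += v > weight
        v -= print(26)
    else:
        weight = weight + 30
    return weight

if h > h and h > v:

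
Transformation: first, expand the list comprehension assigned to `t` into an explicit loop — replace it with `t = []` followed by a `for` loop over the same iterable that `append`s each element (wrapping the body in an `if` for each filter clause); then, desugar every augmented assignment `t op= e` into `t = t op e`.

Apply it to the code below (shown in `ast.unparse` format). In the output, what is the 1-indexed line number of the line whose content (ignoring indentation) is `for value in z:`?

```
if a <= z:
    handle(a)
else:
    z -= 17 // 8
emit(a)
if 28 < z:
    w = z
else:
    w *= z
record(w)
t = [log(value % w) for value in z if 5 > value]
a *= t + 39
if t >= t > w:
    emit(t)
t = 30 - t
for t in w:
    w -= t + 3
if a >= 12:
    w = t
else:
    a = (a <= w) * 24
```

Transformed code:
if a <= z:
    handle(a)
else:
    z = z - 17 // 8
emit(a)
if 28 < z:
    w = z
else:
    w = w * z
record(w)
t = []
for value in z:
    if 5 > value:
        t.append(log(value % w))
a = a * (t + 39)
if t >= t > w:
    emit(t)
t = 30 - t
for t in w:
    w = w - (t + 3)
if a >= 12:
    w = t
else:
    a = (a <= w) * 24

12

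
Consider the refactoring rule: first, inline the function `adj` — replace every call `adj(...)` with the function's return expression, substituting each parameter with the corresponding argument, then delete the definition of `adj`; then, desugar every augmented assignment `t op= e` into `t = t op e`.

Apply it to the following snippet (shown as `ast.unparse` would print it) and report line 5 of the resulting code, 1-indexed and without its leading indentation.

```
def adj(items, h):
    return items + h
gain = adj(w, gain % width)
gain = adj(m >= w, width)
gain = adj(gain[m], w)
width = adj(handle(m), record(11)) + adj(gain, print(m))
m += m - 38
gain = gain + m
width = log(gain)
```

m = m + (m - 38)

Transformed code:
gain = w + gain % width
gain = (m >= w) + width
gain = gain[m] + w
width = handle(m) + record(11) + (gain + print(m))
m = m + (m - 38)
gain = gain + m
width = log(gain)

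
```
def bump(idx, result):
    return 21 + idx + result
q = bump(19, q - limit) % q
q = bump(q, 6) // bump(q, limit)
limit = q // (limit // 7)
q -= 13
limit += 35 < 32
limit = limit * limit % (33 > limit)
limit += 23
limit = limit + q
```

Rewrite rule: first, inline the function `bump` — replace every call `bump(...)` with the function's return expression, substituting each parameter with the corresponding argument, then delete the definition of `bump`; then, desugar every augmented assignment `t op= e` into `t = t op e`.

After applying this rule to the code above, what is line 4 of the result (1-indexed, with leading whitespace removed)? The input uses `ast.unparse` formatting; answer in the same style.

q = q - 13

Transformed code:
q = (21 + 19 + (q - limit)) % q
q = (21 + q + 6) // (21 + q + limit)
limit = q // (limit // 7)
q = q - 13
limit = limit + (35 < 32)
limit = limit * limit % (33 > limit)
limit = limit + 23
limit = limit + q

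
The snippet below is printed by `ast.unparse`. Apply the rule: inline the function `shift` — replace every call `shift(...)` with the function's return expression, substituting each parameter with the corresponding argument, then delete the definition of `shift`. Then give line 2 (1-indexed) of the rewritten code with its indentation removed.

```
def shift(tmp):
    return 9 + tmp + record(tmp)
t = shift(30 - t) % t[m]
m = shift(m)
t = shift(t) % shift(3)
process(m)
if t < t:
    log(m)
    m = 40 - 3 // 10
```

Transformed code:
t = (9 + (30 - t) + record(30 - t)) % t[m]
m = 9 + m + record(m)
t = (9 + t + record(t)) % (9 + 3 + record(3))
process(m)
if t < t:
    log(m)
    m = 40 - 3 // 10

m = 9 + m + record(m)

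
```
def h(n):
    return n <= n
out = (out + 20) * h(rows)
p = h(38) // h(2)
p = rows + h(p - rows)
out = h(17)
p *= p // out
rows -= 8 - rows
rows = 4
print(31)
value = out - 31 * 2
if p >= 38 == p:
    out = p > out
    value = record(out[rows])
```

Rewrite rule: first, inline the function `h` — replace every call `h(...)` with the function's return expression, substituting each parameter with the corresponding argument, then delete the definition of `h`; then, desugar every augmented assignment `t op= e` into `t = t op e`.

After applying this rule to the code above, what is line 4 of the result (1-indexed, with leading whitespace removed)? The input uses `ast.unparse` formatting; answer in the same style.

out = 17 <= 17

Transformed code:
out = (out + 20) * (rows <= rows)
p = (38 <= 38) // (2 <= 2)
p = rows + (p - rows <= p - rows)
out = 17 <= 17
p = p * (p // out)
rows = rows - (8 - rows)
rows = 4
print(31)
value = out - 31 * 2
if p >= 38 == p:
    out = p > out
    value = record(out[rows])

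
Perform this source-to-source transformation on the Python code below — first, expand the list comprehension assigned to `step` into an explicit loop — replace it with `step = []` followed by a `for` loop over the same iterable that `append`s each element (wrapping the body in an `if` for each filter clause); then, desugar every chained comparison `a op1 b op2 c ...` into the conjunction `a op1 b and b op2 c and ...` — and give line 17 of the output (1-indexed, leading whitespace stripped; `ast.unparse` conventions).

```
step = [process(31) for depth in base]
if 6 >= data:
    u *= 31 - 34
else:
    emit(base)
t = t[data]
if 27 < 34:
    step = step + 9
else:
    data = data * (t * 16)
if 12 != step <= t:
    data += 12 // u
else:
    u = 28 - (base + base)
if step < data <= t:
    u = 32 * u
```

Transformed code:
step = []
for depth in base:
    step.append(process(31))
if 6 >= data:
    u *= 31 - 34
else:
    emit(base)
t = t[data]
if 27 < 34:
    step = step + 9
else:
    data = data * (t * 16)
if 12 != step and step <= t:
    data += 12 // u
else:
    u = 28 - (base + base)
if step < data and data <= t:
    u = 32 * u

if step < data and data <= t:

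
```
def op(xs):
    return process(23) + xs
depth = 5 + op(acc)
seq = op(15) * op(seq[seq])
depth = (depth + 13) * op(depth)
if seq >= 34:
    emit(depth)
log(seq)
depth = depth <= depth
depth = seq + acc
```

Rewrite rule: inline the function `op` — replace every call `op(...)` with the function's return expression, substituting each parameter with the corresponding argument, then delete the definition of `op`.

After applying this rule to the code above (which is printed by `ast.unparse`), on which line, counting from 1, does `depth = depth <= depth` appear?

7

Transformed code:
depth = 5 + (process(23) + acc)
seq = (process(23) + 15) * (process(23) + seq[seq])
depth = (depth + 13) * (process(23) + depth)
if seq >= 34:
    emit(depth)
log(seq)
depth = depth <= depth
depth = seq + acc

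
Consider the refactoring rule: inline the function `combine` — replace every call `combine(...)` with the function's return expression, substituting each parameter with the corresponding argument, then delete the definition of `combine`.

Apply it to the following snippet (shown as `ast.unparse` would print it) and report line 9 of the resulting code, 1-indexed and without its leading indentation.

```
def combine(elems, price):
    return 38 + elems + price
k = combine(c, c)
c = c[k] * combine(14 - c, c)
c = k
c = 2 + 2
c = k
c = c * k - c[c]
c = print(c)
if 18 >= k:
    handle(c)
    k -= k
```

handle(c)

Transformed code:
k = 38 + c + c
c = c[k] * (38 + (14 - c) + c)
c = k
c = 2 + 2
c = k
c = c * k - c[c]
c = print(c)
if 18 >= k:
    handle(c)
    k -= k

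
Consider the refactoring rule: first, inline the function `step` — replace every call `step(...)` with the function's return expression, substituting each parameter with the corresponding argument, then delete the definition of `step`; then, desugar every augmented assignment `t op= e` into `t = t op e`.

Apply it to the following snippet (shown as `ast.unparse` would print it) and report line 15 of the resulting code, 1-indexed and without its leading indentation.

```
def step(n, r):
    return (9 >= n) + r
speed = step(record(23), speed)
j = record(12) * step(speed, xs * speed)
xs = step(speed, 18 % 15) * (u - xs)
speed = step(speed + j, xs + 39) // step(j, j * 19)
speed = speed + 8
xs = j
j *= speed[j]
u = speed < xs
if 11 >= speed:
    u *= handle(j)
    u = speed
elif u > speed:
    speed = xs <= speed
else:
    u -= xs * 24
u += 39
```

Transformed code:
speed = (9 >= record(23)) + speed
j = record(12) * ((9 >= speed) + xs * speed)
xs = ((9 >= speed) + 18 % 15) * (u - xs)
speed = ((9 >= speed + j) + (xs + 39)) // ((9 >= j) + j * 19)
speed = speed + 8
xs = j
j = j * speed[j]
u = speed < xs
if 11 >= speed:
    u = u * handle(j)
    u = speed
elif u > speed:
    speed = xs <= speed
else:
    u = u - xs * 24
u = u + 39

u = u - xs * 24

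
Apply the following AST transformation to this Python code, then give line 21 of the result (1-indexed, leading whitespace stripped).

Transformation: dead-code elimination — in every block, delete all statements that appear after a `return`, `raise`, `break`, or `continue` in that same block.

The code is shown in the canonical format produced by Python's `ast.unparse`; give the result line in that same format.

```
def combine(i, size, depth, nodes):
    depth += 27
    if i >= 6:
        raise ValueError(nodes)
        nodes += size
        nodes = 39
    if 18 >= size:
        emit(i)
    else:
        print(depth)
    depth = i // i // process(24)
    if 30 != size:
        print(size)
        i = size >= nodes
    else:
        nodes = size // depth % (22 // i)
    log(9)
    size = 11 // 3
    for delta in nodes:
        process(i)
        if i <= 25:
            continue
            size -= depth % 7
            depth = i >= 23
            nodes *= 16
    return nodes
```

Transformed code:
def combine(i, size, depth, nodes):
    depth += 27
    if i >= 6:
        raise ValueError(nodes)
    if 18 >= size:
        emit(i)
    else:
        print(depth)
    depth = i // i // process(24)
    if 30 != size:
        print(size)
        i = size >= nodes
    else:
        nodes = size // depth % (22 // i)
    log(9)
    size = 11 // 3
    for delta in nodes:
        process(i)
        if i <= 25:
            continue
    return nodes

return nodes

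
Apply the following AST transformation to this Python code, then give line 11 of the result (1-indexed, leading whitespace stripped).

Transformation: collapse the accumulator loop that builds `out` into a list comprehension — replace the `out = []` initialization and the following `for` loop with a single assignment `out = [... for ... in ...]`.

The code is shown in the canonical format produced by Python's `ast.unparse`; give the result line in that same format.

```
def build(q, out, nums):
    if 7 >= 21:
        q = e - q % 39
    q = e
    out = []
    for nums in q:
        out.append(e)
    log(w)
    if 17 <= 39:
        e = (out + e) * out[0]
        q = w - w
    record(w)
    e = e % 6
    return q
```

e = e % 6

Transformed code:
def build(q, out, nums):
    if 7 >= 21:
        q = e - q % 39
    q = e
    out = [e for nums in q]
    log(w)
    if 17 <= 39:
        e = (out + e) * out[0]
        q = w - w
    record(w)
    e = e % 6
    return q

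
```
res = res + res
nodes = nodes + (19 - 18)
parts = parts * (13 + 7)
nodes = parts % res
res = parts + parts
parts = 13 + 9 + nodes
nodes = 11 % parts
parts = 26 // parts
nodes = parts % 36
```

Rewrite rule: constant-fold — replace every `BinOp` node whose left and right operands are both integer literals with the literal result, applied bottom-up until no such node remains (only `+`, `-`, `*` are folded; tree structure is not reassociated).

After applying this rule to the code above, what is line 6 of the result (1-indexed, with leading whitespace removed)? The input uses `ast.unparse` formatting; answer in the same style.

parts = 22 + nodes

Transformed code:
res = res + res
nodes = nodes + 1
parts = parts * 20
nodes = parts % res
res = parts + parts
parts = 22 + nodes
nodes = 11 % parts
parts = 26 // parts
nodes = parts % 36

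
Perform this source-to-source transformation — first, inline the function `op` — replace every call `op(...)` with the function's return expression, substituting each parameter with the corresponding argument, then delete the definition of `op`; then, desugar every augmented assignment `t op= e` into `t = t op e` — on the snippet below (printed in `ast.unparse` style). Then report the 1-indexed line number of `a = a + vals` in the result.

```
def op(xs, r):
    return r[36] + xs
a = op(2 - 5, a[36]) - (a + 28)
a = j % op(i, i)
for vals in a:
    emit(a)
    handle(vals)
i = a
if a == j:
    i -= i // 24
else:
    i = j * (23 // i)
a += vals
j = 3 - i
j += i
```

Transformed code:
a = a[36][36] + (2 - 5) - (a + 28)
a = j % (i[36] + i)
for vals in a:
    emit(a)
    handle(vals)
i = a
if a == j:
    i = i - i // 24
else:
    i = j * (23 // i)
a = a + vals
j = 3 - i
j = j + i

11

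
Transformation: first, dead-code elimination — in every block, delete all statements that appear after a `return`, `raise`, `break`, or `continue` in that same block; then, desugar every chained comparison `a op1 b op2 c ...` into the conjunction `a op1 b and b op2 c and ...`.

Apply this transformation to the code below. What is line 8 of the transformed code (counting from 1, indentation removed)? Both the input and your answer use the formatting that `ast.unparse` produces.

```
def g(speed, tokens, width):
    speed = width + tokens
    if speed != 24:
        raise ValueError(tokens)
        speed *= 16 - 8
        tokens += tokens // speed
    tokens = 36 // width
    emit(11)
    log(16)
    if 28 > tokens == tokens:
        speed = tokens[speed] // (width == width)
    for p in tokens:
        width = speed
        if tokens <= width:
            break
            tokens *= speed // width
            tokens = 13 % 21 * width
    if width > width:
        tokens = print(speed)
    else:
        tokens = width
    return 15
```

if 28 > tokens and tokens == tokens:

Transformed code:
def g(speed, tokens, width):
    speed = width + tokens
    if speed != 24:
        raise ValueError(tokens)
    tokens = 36 // width
    emit(11)
    log(16)
    if 28 > tokens and tokens == tokens:
        speed = tokens[speed] // (width == width)
    for p in tokens:
        width = speed
        if tokens <= width:
            break
    if width > width:
        tokens = print(speed)
    else:
        tokens = width
    return 15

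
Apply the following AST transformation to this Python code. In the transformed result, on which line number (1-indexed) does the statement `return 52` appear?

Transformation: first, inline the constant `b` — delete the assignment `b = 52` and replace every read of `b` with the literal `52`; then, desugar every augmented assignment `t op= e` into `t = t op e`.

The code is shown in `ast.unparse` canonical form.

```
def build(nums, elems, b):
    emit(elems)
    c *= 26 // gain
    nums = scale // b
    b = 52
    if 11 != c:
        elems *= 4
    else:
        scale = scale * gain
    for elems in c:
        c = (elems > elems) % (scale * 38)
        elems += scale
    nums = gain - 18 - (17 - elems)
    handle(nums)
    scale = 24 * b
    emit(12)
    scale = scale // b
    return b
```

Transformed code:
def build(nums, elems, b):
    emit(elems)
    c = c * (26 // gain)
    nums = scale // 52
    if 11 != c:
        elems = elems * 4
    else:
        scale = scale * gain
    for elems in c:
        c = (elems > elems) % (scale * 38)
        elems = elems + scale
    nums = gain - 18 - (17 - elems)
    handle(nums)
    scale = 24 * 52
    emit(12)
    scale = scale // 52
    return 52

17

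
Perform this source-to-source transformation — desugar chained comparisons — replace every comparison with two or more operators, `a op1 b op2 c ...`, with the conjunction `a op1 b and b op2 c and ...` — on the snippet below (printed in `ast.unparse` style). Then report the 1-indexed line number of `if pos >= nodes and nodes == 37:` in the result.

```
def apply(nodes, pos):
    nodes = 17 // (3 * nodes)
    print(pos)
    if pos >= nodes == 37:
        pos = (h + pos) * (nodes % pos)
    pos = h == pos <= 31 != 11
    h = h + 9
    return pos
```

4

Transformed code:
def apply(nodes, pos):
    nodes = 17 // (3 * nodes)
    print(pos)
    if pos >= nodes and nodes == 37:
        pos = (h + pos) * (nodes % pos)
    pos = h == pos and pos <= 31 and (31 != 11)
    h = h + 9
    return pos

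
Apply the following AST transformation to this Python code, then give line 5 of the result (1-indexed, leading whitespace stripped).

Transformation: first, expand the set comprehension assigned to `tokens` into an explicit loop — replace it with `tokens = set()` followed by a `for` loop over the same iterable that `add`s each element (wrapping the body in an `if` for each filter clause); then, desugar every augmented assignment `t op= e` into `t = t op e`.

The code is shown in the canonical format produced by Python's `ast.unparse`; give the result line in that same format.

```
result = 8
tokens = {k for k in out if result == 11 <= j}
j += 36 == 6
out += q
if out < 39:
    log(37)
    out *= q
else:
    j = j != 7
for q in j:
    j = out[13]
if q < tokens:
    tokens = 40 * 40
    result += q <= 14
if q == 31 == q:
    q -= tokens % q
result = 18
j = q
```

Transformed code:
result = 8
tokens = set()
for k in out:
    if result == 11 <= j:
        tokens.add(k)
j = j + (36 == 6)
out = out + q
if out < 39:
    log(37)
    out = out * q
else:
    j = j != 7
for q in j:
    j = out[13]
if q < tokens:
    tokens = 40 * 40
    result = result + (q <= 14)
if q == 31 == q:
    q = q - tokens % q
result = 18
j = q

tokens.add(k)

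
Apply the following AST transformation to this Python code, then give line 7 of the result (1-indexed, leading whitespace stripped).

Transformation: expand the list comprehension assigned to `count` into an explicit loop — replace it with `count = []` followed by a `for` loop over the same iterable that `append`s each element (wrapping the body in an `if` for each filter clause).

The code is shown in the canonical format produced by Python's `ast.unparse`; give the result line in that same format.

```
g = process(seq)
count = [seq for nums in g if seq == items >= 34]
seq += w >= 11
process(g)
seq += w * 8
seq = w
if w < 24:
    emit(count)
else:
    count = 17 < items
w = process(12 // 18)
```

process(g)

Transformed code:
g = process(seq)
count = []
for nums in g:
    if seq == items >= 34:
        count.append(seq)
seq += w >= 11
process(g)
seq += w * 8
seq = w
if w < 24:
    emit(count)
else:
    count = 17 < items
w = process(12 // 18)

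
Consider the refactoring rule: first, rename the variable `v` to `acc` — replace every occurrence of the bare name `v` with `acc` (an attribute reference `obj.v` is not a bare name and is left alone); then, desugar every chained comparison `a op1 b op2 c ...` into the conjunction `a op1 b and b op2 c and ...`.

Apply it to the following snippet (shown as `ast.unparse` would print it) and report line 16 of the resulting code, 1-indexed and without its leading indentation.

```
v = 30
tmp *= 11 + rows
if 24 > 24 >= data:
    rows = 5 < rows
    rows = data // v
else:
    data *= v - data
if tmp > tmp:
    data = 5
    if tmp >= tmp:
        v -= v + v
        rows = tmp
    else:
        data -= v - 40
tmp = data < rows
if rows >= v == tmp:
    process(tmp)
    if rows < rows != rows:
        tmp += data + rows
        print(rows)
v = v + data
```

if rows >= acc and acc == tmp:

Transformed code:
acc = 30
tmp *= 11 + rows
if 24 > 24 and 24 >= data:
    rows = 5 < rows
    rows = data // acc
else:
    data *= acc - data
if tmp > tmp:
    data = 5
    if tmp >= tmp:
        acc -= acc + acc
        rows = tmp
    else:
        data -= acc - 40
tmp = data < rows
if rows >= acc and acc == tmp:
    process(tmp)
    if rows < rows and rows != rows:
        tmp += data + rows
        print(rows)
acc = acc + data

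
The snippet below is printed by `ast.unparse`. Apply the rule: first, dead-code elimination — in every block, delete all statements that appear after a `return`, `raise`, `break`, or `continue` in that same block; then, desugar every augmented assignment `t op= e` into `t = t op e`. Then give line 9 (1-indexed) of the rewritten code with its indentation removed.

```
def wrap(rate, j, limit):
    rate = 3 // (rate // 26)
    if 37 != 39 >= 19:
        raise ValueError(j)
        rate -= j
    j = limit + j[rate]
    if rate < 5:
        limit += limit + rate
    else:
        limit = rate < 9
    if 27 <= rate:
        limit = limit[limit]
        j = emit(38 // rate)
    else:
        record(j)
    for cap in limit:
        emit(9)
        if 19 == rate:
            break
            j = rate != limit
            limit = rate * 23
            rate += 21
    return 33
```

Transformed code:
def wrap(rate, j, limit):
    rate = 3 // (rate // 26)
    if 37 != 39 >= 19:
        raise ValueError(j)
    j = limit + j[rate]
    if rate < 5:
        limit = limit + (limit + rate)
    else:
        limit = rate < 9
    if 27 <= rate:
        limit = limit[limit]
        j = emit(38 // rate)
    else:
        record(j)
    for cap in limit:
        emit(9)
        if 19 == rate:
            break
    return 33

limit = rate < 9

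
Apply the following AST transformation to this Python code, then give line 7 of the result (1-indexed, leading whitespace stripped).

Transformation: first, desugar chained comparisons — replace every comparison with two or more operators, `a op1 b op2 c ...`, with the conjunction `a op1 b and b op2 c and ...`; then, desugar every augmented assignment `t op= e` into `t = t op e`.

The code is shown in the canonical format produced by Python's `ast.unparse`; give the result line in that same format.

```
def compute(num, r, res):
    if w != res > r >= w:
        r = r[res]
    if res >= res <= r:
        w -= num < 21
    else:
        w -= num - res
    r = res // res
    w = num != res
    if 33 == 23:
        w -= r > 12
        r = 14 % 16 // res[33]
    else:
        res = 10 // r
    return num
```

Transformed code:
def compute(num, r, res):
    if w != res and res > r and (r >= w):
        r = r[res]
    if res >= res and res <= r:
        w = w - (num < 21)
    else:
        w = w - (num - res)
    r = res // res
    w = num != res
    if 33 == 23:
        w = w - (r > 12)
        r = 14 % 16 // res[33]
    else:
        res = 10 // r
    return num

w = w - (num - res)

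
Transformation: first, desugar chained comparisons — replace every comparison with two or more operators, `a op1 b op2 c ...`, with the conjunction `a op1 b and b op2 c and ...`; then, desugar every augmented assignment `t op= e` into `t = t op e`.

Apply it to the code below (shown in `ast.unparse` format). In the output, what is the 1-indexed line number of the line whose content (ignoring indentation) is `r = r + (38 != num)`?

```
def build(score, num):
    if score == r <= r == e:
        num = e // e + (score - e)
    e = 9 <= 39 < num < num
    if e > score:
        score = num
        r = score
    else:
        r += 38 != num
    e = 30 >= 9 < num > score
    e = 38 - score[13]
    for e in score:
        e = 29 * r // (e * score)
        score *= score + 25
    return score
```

9

Transformed code:
def build(score, num):
    if score == r and r <= r and (r == e):
        num = e // e + (score - e)
    e = 9 <= 39 and 39 < num and (num < num)
    if e > score:
        score = num
        r = score
    else:
        r = r + (38 != num)
    e = 30 >= 9 and 9 < num and (num > score)
    e = 38 - score[13]
    for e in score:
        e = 29 * r // (e * score)
        score = score * (score + 25)
    return score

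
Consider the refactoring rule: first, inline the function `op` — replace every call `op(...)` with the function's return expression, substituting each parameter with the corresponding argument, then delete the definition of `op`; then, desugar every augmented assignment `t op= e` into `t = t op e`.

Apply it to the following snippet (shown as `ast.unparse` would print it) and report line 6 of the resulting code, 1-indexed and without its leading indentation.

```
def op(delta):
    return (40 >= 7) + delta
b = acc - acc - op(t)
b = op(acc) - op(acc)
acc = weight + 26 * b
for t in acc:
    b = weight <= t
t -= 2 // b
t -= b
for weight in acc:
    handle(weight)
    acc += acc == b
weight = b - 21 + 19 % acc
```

t = t - 2 // b

Transformed code:
b = acc - acc - ((40 >= 7) + t)
b = (40 >= 7) + acc - ((40 >= 7) + acc)
acc = weight + 26 * b
for t in acc:
    b = weight <= t
t = t - 2 // b
t = t - b
for weight in acc:
    handle(weight)
    acc = acc + (acc == b)
weight = b - 21 + 19 % acc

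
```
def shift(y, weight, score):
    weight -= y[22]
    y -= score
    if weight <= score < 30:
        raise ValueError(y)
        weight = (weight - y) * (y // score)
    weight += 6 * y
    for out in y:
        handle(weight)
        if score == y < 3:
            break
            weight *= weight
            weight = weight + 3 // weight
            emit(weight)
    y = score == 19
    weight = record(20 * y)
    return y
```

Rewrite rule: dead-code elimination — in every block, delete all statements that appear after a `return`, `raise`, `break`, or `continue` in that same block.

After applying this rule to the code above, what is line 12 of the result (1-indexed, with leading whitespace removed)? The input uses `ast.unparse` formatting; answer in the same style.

weight = record(20 * y)

Transformed code:
def shift(y, weight, score):
    weight -= y[22]
    y -= score
    if weight <= score < 30:
        raise ValueError(y)
    weight += 6 * y
    for out in y:
        handle(weight)
        if score == y < 3:
            break
    y = score == 19
    weight = record(20 * y)
    return y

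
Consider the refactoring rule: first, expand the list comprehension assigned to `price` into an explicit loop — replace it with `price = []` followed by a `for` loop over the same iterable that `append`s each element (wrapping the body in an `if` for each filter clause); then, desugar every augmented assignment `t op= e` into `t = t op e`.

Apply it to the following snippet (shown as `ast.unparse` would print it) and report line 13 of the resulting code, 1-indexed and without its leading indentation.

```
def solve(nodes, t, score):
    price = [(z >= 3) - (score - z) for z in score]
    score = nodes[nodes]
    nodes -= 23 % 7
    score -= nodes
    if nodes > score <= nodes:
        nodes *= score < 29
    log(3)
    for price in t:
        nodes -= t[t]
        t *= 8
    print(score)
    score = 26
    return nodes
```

t = t * 8

Transformed code:
def solve(nodes, t, score):
    price = []
    for z in score:
        price.append((z >= 3) - (score - z))
    score = nodes[nodes]
    nodes = nodes - 23 % 7
    score = score - nodes
    if nodes > score <= nodes:
        nodes = nodes * (score < 29)
    log(3)
    for price in t:
        nodes = nodes - t[t]
        t = t * 8
    print(score)
    score = 26
    return nodes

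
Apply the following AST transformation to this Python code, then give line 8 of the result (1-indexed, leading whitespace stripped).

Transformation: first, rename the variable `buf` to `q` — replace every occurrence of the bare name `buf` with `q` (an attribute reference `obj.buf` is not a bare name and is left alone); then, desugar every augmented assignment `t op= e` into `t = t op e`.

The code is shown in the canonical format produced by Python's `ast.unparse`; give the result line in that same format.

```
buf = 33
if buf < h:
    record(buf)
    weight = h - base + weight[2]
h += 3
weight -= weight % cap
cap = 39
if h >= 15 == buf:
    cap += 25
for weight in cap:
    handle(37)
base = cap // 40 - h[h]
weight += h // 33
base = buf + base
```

Transformed code:
q = 33
if q < h:
    record(q)
    weight = h - base + weight[2]
h = h + 3
weight = weight - weight % cap
cap = 39
if h >= 15 == q:
    cap = cap + 25
for weight in cap:
    handle(37)
base = cap // 40 - h[h]
weight = weight + h // 33
base = q + base

if h >= 15 == q: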